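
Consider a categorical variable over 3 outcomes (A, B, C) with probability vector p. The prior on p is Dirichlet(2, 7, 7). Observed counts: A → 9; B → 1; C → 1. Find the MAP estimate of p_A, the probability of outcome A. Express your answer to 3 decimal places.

The posterior is Dirichlet(αᵢ + nᵢ) = Dirichlet(11, 8, 8).
For a Dirichlet(a₁,…,a_K) with all aᵢ > 1, the mode has j-th component (aⱼ − 1)/(Σaᵢ − K).
Here Σaᵢ = 27 and K = 3, so p_A = (11 − 1)/(27 − 3) = 10/24 ≈ 0.417.

MAP estimate of p_A = 0.417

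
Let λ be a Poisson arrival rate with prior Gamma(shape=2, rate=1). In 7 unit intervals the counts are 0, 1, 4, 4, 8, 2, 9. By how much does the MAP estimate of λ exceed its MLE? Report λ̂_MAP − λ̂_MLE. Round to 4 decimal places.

Σxᵢ = 28. Posterior is Gamma(30, 8); MAP = (30−1)/8 = 29/8 ≈ 3.62500.
MLE = x̄ = 28/7 ≈ 4.00000.
Difference = 29/8 − 28/7 = -3/8 ≈ -0.3750.

MAP − MLE = -0.3750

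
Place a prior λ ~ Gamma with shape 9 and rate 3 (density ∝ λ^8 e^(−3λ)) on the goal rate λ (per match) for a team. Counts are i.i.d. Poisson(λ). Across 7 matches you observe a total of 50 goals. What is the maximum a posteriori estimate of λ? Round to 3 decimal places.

Σxᵢ = 50, n = 7.
Posterior ∝ λ^8e^(−3λ) · λ^50e^(−7λ) = λ^58e^(−10λ), i.e. Gamma(shape=59, rate=10).
The mode of a Gamma(a, b) with a ≥ 1 (shape–rate) is (a−1)/b = 58/10 ≈ 5.800.

λ̂_MAP = 5.800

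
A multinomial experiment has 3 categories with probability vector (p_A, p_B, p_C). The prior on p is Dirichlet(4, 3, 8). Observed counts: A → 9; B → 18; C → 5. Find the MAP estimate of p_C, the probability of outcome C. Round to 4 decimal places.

The posterior is Dirichlet(αᵢ + nᵢ) = Dirichlet(13, 21, 13).
For a Dirichlet(a₁,…,a_K) with all aᵢ > 1, the mode has j-th component (aⱼ − 1)/(Σaᵢ − K).
Here Σaᵢ = 47 and K = 3, so p_C = (13 − 1)/(47 − 3) = 12/44 ≈ 0.2727.

MAP estimate of p_C = 0.2727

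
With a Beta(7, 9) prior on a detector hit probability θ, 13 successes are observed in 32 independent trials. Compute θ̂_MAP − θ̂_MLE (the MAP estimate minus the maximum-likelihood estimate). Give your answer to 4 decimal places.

Posterior is Beta(20, 28); MAP = (20−1)/(48−2) = 19/46 ≈ 0.41304.
MLE ignores the prior: θ̂_MLE = k/n = 13/32 ≈ 0.40625.
Difference = 19/46 − 13/32 = 5/736 ≈ 0.0068.

MAP − MLE = 0.0068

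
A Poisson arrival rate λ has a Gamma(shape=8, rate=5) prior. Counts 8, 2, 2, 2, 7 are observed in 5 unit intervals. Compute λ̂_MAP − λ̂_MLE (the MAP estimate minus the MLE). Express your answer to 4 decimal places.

Σxᵢ = 21. Posterior is Gamma(29, 10); MAP = (29−1)/10 = 28/10 ≈ 2.80000.
MLE = x̄ = 21/5 ≈ 4.20000.
Difference = 28/10 − 21/5 = -7/5 ≈ -1.4000.

MAP − MLE = -1.4000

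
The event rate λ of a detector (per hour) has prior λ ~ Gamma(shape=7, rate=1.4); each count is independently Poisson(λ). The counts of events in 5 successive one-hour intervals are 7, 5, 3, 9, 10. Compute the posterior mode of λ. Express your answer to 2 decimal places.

Σxᵢ = 7+5+3+9+10 = 34, with n = 5.
Posterior ∝ λ^6e^(−1.4λ) · λ^34e^(−5λ) = λ^40e^(−6.4λ), i.e. Gamma(shape=41, rate=6.4).
The mode of a Gamma(a, b) with a ≥ 1 (shape–rate) is (a−1)/b = 40/6.4 ≈ 6.25.

λ̂_MAP = 6.25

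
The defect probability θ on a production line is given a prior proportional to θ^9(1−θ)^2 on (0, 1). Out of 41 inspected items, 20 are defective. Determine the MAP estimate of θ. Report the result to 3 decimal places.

θ̂_MAP = 0.558

The prior density ∝ θ^9(1−θ)^2 is the kernel of Beta(10, 3).
Data: 20 successes in 41 trials. The binomial likelihood contributes θ^20(1−θ)^21, so the posterior is Beta(10+20, 3+21) = Beta(30, 24).
For Beta(a, b) with a, b > 1 the mode is (a−1)/(a+b−2) = 29/52 ≈ 0.558.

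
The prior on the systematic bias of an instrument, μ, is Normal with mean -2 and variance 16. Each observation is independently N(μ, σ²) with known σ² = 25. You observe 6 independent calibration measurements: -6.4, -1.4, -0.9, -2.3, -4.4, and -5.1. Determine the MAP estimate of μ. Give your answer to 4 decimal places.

μ̂_MAP = -3.1240

n = 6; x̄ = ((-6.4) + (-1.4) + (-0.9) + (-2.3) + (-4.4) + (-5.1))/6 = -20.5/6 = -41/12 ≈ -3.4167.
For a Normal prior and Normal likelihood with known variance, the posterior is Normal; its mode equals its mean, the precision-weighted average.
Prior precision 1/σ₀² = 1/16 = 0.0625; data precision n/σ² = 6/25 = 0.24.
μ̂ = (0.0625·(-2) + 0.24·(-41/12)) / (0.0625 + 0.24) = (-0.945)/0.3025 = -378/121 ≈ -3.1240.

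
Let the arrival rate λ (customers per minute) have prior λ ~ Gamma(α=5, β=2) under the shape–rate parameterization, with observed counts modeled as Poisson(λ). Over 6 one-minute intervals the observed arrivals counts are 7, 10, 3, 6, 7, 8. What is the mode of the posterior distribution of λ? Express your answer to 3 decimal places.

Σxᵢ = 7+10+3+6+7+8 = 41, with n = 6.
Posterior ∝ λ^4e^(−2λ) · λ^41e^(−6λ) = λ^45e^(−8λ), i.e. Gamma(shape=46, rate=8).
The mode of a Gamma(a, b) with a ≥ 1 (shape–rate) is (a−1)/b = 45/8 ≈ 5.625.

λ̂_MAP = 5.625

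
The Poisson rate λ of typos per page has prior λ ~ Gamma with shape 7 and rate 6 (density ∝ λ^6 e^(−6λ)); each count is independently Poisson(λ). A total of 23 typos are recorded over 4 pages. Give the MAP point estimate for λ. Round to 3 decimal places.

Σxᵢ = 23, n = 4.
Posterior ∝ λ^6e^(−6λ) · λ^23e^(−4λ) = λ^29e^(−10λ), i.e. Gamma(shape=30, rate=10).
The mode of a Gamma(a, b) with a ≥ 1 (shape–rate) is (a−1)/b = 29/10 ≈ 2.900.

λ̂_MAP = 2.900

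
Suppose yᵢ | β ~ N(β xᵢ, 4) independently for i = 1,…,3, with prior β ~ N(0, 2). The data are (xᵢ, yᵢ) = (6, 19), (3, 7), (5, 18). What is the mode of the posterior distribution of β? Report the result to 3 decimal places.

log p(β | y) = −Σ(yᵢ − βxᵢ)²/(2·4) − β²/(2·2) + const.
Setting the derivative to zero: Σxᵢ(yᵢ − βxᵢ)/4 − β/2 = 0, so β = Σxᵢyᵢ / (Σxᵢ² + σ²/τ²).
Σxᵢyᵢ = 6·19 + 3·7 + 5·18 = 225; Σxᵢ² = 70; σ²/τ² = 2.
β̂_MAP = 225 / (70 + 2) = 225/72 ≈ 3.125.

β̂_MAP = 3.125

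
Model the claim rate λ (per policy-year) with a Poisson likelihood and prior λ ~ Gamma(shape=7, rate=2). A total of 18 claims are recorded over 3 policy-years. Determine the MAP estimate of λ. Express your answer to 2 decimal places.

Σxᵢ = 18, n = 3.
Posterior ∝ λ^6e^(−2λ) · λ^18e^(−3λ) = λ^24e^(−5λ), i.e. Gamma(shape=25, rate=5).
The mode of a Gamma(a, b) with a ≥ 1 (shape–rate) is (a−1)/b = 24/5 ≈ 4.80.

λ̂_MAP = 4.80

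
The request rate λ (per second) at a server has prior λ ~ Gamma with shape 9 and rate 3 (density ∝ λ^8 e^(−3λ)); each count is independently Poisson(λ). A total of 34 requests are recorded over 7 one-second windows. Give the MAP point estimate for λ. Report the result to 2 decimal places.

Σxᵢ = 34, n = 7.
Posterior ∝ λ^8e^(−3λ) · λ^34e^(−7λ) = λ^42e^(−10λ), i.e. Gamma(shape=43, rate=10).
The mode of a Gamma(a, b) with a ≥ 1 (shape–rate) is (a−1)/b = 42/10 ≈ 4.20.

λ̂_MAP = 4.20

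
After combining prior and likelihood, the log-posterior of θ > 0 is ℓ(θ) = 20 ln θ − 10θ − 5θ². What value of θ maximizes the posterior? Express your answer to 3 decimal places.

ℓ'(θ) = 20/θ − 10 − 10θ. Setting this to zero and multiplying by θ: 10θ² + 10θ − 20 = 0.
θ = (−10 + √(10² + 4·10·20)) / (2·10) = (−10 + √900) / 20 = (−10 + 30)/20 = 1.
ℓ''(θ) = −20/θ² − 10 < 0, confirming a maximum.

θ̂_MAP = 1.000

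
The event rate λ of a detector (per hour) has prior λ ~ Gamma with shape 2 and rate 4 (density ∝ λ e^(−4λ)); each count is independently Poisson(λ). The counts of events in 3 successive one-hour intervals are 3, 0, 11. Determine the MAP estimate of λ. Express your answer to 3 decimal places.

λ̂_MAP = 2.143

Σxᵢ = 3+0+11 = 14, with n = 3.
Posterior ∝ λe^(−4λ) · λ^14e^(−3λ) = λ^15e^(−7λ), i.e. Gamma(shape=16, rate=7).
The mode of a Gamma(a, b) with a ≥ 1 (shape–rate) is (a−1)/b = 15/7 ≈ 2.143.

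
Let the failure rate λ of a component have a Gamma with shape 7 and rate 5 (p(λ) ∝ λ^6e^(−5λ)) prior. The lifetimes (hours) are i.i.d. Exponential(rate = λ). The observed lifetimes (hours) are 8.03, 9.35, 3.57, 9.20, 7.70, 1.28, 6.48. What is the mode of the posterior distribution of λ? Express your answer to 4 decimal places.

λ̂_MAP = 0.2569

The Exponential(rate=λ) likelihood is ∝ λ^n e^(−λΣtᵢ). Here n = 7 and Σtᵢ = 8.03 + 9.35 + 3.57 + 9.20 + 7.70 + 1.28 + 6.48 = 45.61.
Posterior ∝ λ^6e^(−5λ) · λ^7e^(−45.61λ) = λ^13e^(−50.61λ), i.e. Gamma(14, 50.61).
Mode = (a−1)/b = 13/50.61 ≈ 0.2569.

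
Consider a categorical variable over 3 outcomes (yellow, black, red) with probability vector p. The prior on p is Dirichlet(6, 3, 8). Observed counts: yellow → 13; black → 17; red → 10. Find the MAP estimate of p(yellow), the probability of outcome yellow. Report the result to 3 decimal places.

The posterior is Dirichlet(αᵢ + nᵢ) = Dirichlet(19, 20, 18).
For a Dirichlet(a₁,…,a_K) with all aᵢ > 1, the mode has j-th component (aⱼ − 1)/(Σaᵢ − K).
Here Σaᵢ = 57 and K = 3, so p(yellow) = (19 − 1)/(57 − 3) = 18/54 ≈ 0.333.

MAP estimate of p(yellow) = 0.333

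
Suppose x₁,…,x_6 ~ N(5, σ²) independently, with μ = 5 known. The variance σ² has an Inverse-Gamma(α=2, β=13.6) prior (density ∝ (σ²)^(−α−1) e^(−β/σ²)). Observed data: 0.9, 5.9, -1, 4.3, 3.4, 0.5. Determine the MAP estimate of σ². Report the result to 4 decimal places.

Sum of squared deviations about the known mean: SS = (0.9−5)² + (5.9−5)² + (-1−5)² + (4.3−5)² + (3.4−5)² + (0.5−5)² = 76.92.
The Normal likelihood contributes (σ²)^(−n/2) exp(−SS/(2σ²)), so the posterior is Inverse-Gamma(α + n/2, β + SS/2) = Inverse-Gamma(5, 52.06).
The mode of Inverse-Gamma(a, b) is b/(a+1) = 52.06/6 ≈ 8.6767.

σ̂²_MAP = 8.6767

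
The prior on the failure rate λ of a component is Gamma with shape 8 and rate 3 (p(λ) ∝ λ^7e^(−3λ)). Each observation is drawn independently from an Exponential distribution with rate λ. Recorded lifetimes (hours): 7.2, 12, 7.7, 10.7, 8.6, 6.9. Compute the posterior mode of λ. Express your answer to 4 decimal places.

λ̂_MAP = 0.2317

The Exponential(rate=λ) likelihood is ∝ λ^n e^(−λΣtᵢ). Here n = 6 and Σtᵢ = 7.2 + 12 + 7.7 + 10.7 + 8.6 + 6.9 = 53.1.
Posterior ∝ λ^7e^(−3λ) · λ^6e^(−53.1λ) = λ^13e^(−56.1λ), i.e. Gamma(14, 56.1).
Mode = (a−1)/b = 13/56.1 ≈ 0.2317.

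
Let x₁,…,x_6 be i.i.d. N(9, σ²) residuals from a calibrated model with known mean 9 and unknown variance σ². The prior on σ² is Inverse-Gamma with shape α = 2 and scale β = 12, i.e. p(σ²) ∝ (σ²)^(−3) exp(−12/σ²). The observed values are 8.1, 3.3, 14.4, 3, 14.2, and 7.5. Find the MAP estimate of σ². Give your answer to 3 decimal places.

Sum of squared deviations about the known mean: SS = (8.1−9)² + (3.3−9)² + (14.4−9)² + (3−9)² + (14.2−9)² + (7.5−9)² = 127.75.
The Normal likelihood contributes (σ²)^(−n/2) exp(−SS/(2σ²)), so the posterior is Inverse-Gamma(α + n/2, β + SS/2) = Inverse-Gamma(5, 75.875).
The mode of Inverse-Gamma(a, b) is b/(a+1) = 75.875/6 ≈ 12.646.

σ̂²_MAP = 12.646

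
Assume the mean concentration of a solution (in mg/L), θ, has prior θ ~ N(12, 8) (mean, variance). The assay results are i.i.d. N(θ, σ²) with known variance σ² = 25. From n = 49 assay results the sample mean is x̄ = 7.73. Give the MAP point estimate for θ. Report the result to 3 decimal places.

n = 49, x̄ = 7.73.
For a Normal prior and Normal likelihood with known variance, the posterior is Normal; its mode equals its mean, the precision-weighted average.
Prior precision 1/σ₀² = 1/8 = 0.125; data precision n/σ² = 49/25 = 1.96.
θ̂ = (0.125·12 + 1.96·7.73) / (0.125 + 1.96) = 16.6508/2.085 = 83254/10425 ≈ 7.986.

θ̂_MAP = 7.986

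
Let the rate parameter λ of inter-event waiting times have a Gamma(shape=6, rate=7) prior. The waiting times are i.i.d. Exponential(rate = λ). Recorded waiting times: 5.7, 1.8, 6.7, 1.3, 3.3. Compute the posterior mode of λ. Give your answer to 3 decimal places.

The Exponential(rate=λ) likelihood is ∝ λ^n e^(−λΣtᵢ). Here n = 5 and Σtᵢ = 5.7 + 1.8 + 6.7 + 1.3 + 3.3 = 18.8.
Posterior ∝ λ^5e^(−7λ) · λ^5e^(−18.8λ) = λ^10e^(−25.8λ), i.e. Gamma(11, 25.8).
Mode = (a−1)/b = 10/25.8 ≈ 0.388.

λ̂_MAP = 0.388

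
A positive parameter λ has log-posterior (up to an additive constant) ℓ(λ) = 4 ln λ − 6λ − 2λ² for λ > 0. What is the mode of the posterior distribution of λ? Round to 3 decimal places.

λ̂_MAP = 0.500

ℓ'(λ) = 4/λ − 6 − 4λ. Setting this to zero and multiplying by λ: 4λ² + 6λ − 4 = 0.
λ = (−6 + √(6² + 4·4·4)) / (2·4) = (−6 + √100) / 8 = (−6 + 10)/8 = 1/2.
ℓ''(λ) = −4/λ² − 4 < 0, confirming a maximum.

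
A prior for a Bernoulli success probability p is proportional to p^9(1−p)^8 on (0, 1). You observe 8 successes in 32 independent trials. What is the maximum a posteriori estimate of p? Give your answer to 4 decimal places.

p̂_MAP = 0.3469

The prior density ∝ p^9(1−p)^8 is the kernel of Beta(10, 9).
Data: 8 successes in 32 trials. The binomial likelihood contributes p^8(1−p)^24, so the posterior is Beta(10+8, 9+24) = Beta(18, 33).
For Beta(a, b) with a, b > 1 the mode is (a−1)/(a+b−2) = 17/49 ≈ 0.3469.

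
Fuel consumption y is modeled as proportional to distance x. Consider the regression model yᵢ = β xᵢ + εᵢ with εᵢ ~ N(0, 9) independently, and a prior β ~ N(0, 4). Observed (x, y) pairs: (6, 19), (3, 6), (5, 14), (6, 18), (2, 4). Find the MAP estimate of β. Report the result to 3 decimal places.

log p(β | y) = −Σ(yᵢ − βxᵢ)²/(2·9) − β²/(2·4) + const.
Setting the derivative to zero: Σxᵢ(yᵢ − βxᵢ)/9 − β/4 = 0, so β = Σxᵢyᵢ / (Σxᵢ² + σ²/τ²).
Σxᵢyᵢ = 6·19 + 3·6 + 5·14 + 6·18 + 2·4 = 318; Σxᵢ² = 110; σ²/τ² = 2.25.
β̂_MAP = 318 / (110 + 2.25) = 318/112.25 ≈ 2.833.

β̂_MAP = 2.833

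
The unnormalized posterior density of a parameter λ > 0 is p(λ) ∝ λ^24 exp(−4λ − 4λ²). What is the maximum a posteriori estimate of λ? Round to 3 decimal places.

λ̂_MAP = 1.500

ℓ'(λ) = 24/λ − 4 − 8λ. Setting this to zero and multiplying by λ: 8λ² + 4λ − 24 = 0.
λ = (−4 + √(4² + 4·8·24)) / (2·8) = (−4 + √784) / 16 = (−4 + 28)/16 = 3/2.
ℓ''(λ) = −24/λ² − 8 < 0, confirming a maximum.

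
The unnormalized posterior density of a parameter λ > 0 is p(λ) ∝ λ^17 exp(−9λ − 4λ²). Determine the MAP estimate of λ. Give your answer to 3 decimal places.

ℓ'(λ) = 17/λ − 9 − 8λ. Setting this to zero and multiplying by λ: 8λ² + 9λ − 17 = 0.
λ = (−9 + √(9² + 4·8·17)) / (2·8) = (−9 + √625) / 16 = (−9 + 25)/16 = 1.
ℓ''(λ) = −17/λ² − 8 < 0, confirming a maximum.

λ̂_MAP = 1.000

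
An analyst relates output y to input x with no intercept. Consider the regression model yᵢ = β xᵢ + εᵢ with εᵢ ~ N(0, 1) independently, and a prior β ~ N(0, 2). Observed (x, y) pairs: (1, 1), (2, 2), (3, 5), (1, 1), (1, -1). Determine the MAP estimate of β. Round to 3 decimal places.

log p(β | y) = −Σ(yᵢ − βxᵢ)²/(2·1) − β²/(2·2) + const.
Setting the derivative to zero: Σxᵢ(yᵢ − βxᵢ)/1 − β/2 = 0, so β = Σxᵢyᵢ / (Σxᵢ² + σ²/τ²).
Σxᵢyᵢ = 1·1 + 2·2 + 3·5 + 1·1 + 1·(-1) = 20; Σxᵢ² = 16; σ²/τ² = 0.5.
β̂_MAP = 20 / (16 + 0.5) = 20/16.5 ≈ 1.212.

β̂_MAP = 1.212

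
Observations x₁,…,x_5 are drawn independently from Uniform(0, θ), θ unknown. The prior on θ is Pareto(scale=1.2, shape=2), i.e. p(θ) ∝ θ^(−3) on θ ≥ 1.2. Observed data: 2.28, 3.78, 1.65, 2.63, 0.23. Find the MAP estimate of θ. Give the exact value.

The Uniform(0, θ) likelihood is θ^(−n) for θ ≥ max(xᵢ), zero otherwise. Here max(xᵢ) = 3.78.
Posterior ∝ θ^(−3) · θ^(−5) = θ^(−8) on θ ≥ max(1.2, 3.78) = 3.78.
This density is strictly decreasing in θ, so the posterior mode lies at the lower boundary of the support.

θ̂_MAP = 3.78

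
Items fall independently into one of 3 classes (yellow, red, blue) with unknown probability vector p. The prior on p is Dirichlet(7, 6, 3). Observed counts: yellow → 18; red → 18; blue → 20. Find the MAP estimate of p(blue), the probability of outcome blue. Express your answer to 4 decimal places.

MAP estimate of p(blue) = 0.3188

The posterior is Dirichlet(αᵢ + nᵢ) = Dirichlet(25, 24, 23).
For a Dirichlet(a₁,…,a_K) with all aᵢ > 1, the mode has j-th component (aⱼ − 1)/(Σaᵢ − K).
Here Σaᵢ = 72 and K = 3, so p(blue) = (23 − 1)/(72 − 3) = 22/69 ≈ 0.3188.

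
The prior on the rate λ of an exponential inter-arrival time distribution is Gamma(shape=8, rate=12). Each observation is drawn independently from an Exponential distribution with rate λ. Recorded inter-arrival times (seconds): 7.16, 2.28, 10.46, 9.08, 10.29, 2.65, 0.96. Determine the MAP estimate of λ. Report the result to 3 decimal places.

The Exponential(rate=λ) likelihood is ∝ λ^n e^(−λΣtᵢ). Here n = 7 and Σtᵢ = 7.16 + 2.28 + 10.46 + 9.08 + 10.29 + 2.65 + 0.96 = 42.88.
Posterior ∝ λ^7e^(−12λ) · λ^7e^(−42.88λ) = λ^14e^(−54.88λ), i.e. Gamma(15, 54.88).
Mode = (a−1)/b = 14/54.88 ≈ 0.255.

λ̂_MAP = 0.255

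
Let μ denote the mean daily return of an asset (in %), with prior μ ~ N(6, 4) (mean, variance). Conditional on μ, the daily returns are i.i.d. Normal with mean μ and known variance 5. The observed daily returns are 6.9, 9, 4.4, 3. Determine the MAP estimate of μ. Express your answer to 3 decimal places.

n = 4; x̄ = (6.9 + 9 + 4.4 + 3)/4 = 23.3/4 = 5.825.
For a Normal prior and Normal likelihood with known variance, the posterior is Normal; its mode equals its mean, the precision-weighted average.
Prior precision 1/σ₀² = 1/4 = 0.25; data precision n/σ² = 4/5 = 0.8.
μ̂ = (0.25·6 + 0.8·5.825) / (0.25 + 0.8) = 6.16/1.05 = 88/15 ≈ 5.867.

μ̂_MAP = 5.867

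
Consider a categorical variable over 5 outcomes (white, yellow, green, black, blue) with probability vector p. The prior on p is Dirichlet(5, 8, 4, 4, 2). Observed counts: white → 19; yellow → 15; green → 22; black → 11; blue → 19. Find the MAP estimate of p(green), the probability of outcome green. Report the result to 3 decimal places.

MAP estimate of p(green) = 0.240

The posterior is Dirichlet(αᵢ + nᵢ) = Dirichlet(24, 23, 26, 15, 21).
For a Dirichlet(a₁,…,a_K) with all aᵢ > 1, the mode has j-th component (aⱼ − 1)/(Σaᵢ − K).
Here Σaᵢ = 109 and K = 5, so p(green) = (26 − 1)/(109 − 5) = 25/104 ≈ 0.240.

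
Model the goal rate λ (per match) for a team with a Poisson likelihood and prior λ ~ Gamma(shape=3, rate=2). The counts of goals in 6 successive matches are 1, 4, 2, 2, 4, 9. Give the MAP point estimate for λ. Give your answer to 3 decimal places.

Σxᵢ = 1+4+2+2+4+9 = 22, with n = 6.
Posterior ∝ λ^2e^(−2λ) · λ^22e^(−6λ) = λ^24e^(−8λ), i.e. Gamma(shape=25, rate=8).
The mode of a Gamma(a, b) with a ≥ 1 (shape–rate) is (a−1)/b = 24/8 ≈ 3.000.

λ̂_MAP = 3.000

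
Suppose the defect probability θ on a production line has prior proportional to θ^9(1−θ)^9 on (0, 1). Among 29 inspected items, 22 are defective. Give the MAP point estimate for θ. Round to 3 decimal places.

The prior density ∝ θ^9(1−θ)^9 is the kernel of Beta(10, 10).
Data: 22 successes in 29 trials. The binomial likelihood contributes θ^22(1−θ)^7, so the posterior is Beta(10+22, 10+7) = Beta(32, 17).
For Beta(a, b) with a, b > 1 the mode is (a−1)/(a+b−2) = 31/47 ≈ 0.660.

θ̂_MAP = 0.660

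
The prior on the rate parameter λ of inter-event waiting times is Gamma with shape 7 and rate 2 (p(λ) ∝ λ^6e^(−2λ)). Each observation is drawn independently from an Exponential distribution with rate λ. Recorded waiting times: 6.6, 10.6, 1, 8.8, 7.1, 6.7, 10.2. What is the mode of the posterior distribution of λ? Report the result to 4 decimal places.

λ̂_MAP = 0.2453

The Exponential(rate=λ) likelihood is ∝ λ^n e^(−λΣtᵢ). Here n = 7 and Σtᵢ = 6.6 + 10.6 + 1 + 8.8 + 7.1 + 6.7 + 10.2 = 51.
Posterior ∝ λ^6e^(−2λ) · λ^7e^(−51λ) = λ^13e^(−53λ), i.e. Gamma(14, 53).
Mode = (a−1)/b = 13/53 ≈ 0.2453.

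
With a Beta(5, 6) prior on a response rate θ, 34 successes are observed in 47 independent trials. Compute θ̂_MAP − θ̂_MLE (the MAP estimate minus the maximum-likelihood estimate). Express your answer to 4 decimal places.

Posterior is Beta(39, 19); MAP = (39−1)/(58−2) = 38/56 ≈ 0.67857.
MLE ignores the prior: θ̂_MLE = k/n = 34/47 ≈ 0.72340.
Difference = 38/56 − 34/47 = -59/1316 ≈ -0.0448.

MAP − MLE = -0.0448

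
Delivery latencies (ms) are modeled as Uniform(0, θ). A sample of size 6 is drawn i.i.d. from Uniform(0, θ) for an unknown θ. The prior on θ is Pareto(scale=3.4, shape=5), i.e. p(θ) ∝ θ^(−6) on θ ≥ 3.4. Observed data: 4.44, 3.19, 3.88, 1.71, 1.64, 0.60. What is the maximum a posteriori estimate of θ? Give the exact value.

θ̂_MAP = 4.44

The Uniform(0, θ) likelihood is θ^(−n) for θ ≥ max(xᵢ), zero otherwise. Here max(xᵢ) = 4.44.
Posterior ∝ θ^(−6) · θ^(−6) = θ^(−12) on θ ≥ max(3.4, 4.44) = 4.44.
This density is strictly decreasing in θ, so the posterior mode lies at the lower boundary of the support.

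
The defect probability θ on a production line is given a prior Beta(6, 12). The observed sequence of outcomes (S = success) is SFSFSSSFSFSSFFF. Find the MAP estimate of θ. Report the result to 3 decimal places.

θ̂_MAP = 0.419

Prior: Beta(6, 12).
Data: 8 successes in 15 trials (from the sequence). The binomial likelihood contributes θ^8(1−θ)^7, so the posterior is Beta(6+8, 12+7) = Beta(14, 19).
For Beta(a, b) with a, b > 1 the mode is (a−1)/(a+b−2) = 13/31 ≈ 0.419.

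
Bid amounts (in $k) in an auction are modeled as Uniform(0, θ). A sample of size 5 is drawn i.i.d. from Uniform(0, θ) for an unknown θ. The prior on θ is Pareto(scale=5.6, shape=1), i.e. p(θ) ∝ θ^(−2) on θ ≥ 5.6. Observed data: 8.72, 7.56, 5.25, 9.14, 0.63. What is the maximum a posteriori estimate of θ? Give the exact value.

θ̂_MAP = 9.14

The Uniform(0, θ) likelihood is θ^(−n) for θ ≥ max(xᵢ), zero otherwise. Here max(xᵢ) = 9.14.
Posterior ∝ θ^(−2) · θ^(−5) = θ^(−7) on θ ≥ max(5.6, 9.14) = 9.14.
This density is strictly decreasing in θ, so the posterior mode lies at the lower boundary of the support.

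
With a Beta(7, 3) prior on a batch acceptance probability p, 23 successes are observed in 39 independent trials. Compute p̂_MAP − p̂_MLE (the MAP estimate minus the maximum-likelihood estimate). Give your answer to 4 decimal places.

MAP − MLE = 0.0273

Posterior is Beta(30, 19); MAP = (30−1)/(49−2) = 29/47 ≈ 0.61702.
MLE ignores the prior: p̂_MLE = k/n = 23/39 ≈ 0.58974.
Difference = 29/47 − 23/39 = 50/1833 ≈ 0.0273.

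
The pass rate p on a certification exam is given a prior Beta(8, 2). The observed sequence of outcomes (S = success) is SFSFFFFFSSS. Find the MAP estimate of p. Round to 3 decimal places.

Prior: Beta(8, 2).
Data: 5 successes in 11 trials (from the sequence). The binomial likelihood contributes p^5(1−p)^6, so the posterior is Beta(8+5, 2+6) = Beta(13, 8).
For Beta(a, b) with a, b > 1 the mode is (a−1)/(a+b−2) = 12/19 ≈ 0.632.

p̂_MAP = 0.632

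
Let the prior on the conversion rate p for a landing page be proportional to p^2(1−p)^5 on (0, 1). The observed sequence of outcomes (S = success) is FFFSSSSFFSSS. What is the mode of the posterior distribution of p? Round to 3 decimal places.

The prior density ∝ p^2(1−p)^5 is the kernel of Beta(3, 6).
Data: 7 successes in 12 trials (from the sequence). The binomial likelihood contributes p^7(1−p)^5, so the posterior is Beta(3+7, 6+5) = Beta(10, 11).
For Beta(a, b) with a, b > 1 the mode is (a−1)/(a+b−2) = 9/19 ≈ 0.474.

p̂_MAP = 0.474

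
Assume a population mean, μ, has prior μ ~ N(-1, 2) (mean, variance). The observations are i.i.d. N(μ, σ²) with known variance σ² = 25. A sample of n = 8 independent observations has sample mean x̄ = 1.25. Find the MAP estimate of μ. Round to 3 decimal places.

μ̂_MAP = -0.122

n = 8, x̄ = 1.25.
For a Normal prior and Normal likelihood with known variance, the posterior is Normal; its mode equals its mean, the precision-weighted average.
Prior precision 1/σ₀² = 1/2 = 0.5; data precision n/σ² = 8/25 = 0.32.
μ̂ = (0.5·(-1) + 0.32·1.25) / (0.5 + 0.32) = (-0.1)/0.82 = -5/41 ≈ -0.122.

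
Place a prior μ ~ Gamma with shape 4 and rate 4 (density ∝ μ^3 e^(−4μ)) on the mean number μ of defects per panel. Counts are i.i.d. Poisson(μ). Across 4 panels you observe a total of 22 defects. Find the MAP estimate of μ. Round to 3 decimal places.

μ̂_MAP = 3.125

Σxᵢ = 22, n = 4.
Posterior ∝ μ^3e^(−4μ) · μ^22e^(−4μ) = μ^25e^(−8μ), i.e. Gamma(shape=26, rate=8).
The mode of a Gamma(a, b) with a ≥ 1 (shape–rate) is (a−1)/b = 25/8 ≈ 3.125.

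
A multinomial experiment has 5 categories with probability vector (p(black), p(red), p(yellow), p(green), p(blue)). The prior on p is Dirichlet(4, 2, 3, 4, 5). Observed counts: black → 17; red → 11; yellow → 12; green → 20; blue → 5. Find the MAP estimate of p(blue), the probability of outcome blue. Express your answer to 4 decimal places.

The posterior is Dirichlet(αᵢ + nᵢ) = Dirichlet(21, 13, 15, 24, 10).
For a Dirichlet(a₁,…,a_K) with all aᵢ > 1, the mode has j-th component (aⱼ − 1)/(Σaᵢ − K).
Here Σaᵢ = 83 and K = 5, so p(blue) = (10 − 1)/(83 − 5) = 9/78 ≈ 0.1154.

MAP estimate of p(blue) = 0.1154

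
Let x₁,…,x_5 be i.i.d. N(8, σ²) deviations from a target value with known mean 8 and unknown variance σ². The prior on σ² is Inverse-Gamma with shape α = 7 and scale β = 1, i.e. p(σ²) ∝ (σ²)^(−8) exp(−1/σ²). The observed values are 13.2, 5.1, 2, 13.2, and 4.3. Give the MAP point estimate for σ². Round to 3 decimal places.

Sum of squared deviations about the known mean: SS = (13.2−8)² + (5.1−8)² + (2−8)² + (13.2−8)² + (4.3−8)² = 112.18.
The Normal likelihood contributes (σ²)^(−n/2) exp(−SS/(2σ²)), so the posterior is Inverse-Gamma(α + n/2, β + SS/2) = Inverse-Gamma(9.5, 57.09).
The mode of Inverse-Gamma(a, b) is b/(a+1) = 57.09/10.5 ≈ 5.437.

σ̂²_MAP = 5.437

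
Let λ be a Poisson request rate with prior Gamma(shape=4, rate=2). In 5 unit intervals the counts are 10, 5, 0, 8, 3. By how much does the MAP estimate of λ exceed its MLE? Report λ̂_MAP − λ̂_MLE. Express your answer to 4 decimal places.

MAP − MLE = -1.0571

Σxᵢ = 26. Posterior is Gamma(30, 7); MAP = (30−1)/7 = 29/7 ≈ 4.14286.
MLE = x̄ = 26/5 ≈ 5.20000.
Difference = 29/7 − 26/5 = -37/35 ≈ -1.0571.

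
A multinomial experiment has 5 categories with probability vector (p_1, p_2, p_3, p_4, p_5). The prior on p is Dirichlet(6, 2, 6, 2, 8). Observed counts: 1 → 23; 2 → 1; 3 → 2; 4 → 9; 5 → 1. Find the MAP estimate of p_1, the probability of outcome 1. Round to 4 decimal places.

The posterior is Dirichlet(αᵢ + nᵢ) = Dirichlet(29, 3, 8, 11, 9).
For a Dirichlet(a₁,…,a_K) with all aᵢ > 1, the mode has j-th component (aⱼ − 1)/(Σaᵢ − K).
Here Σaᵢ = 60 and K = 5, so p_1 = (29 − 1)/(60 − 5) = 28/55 ≈ 0.5091.

MAP estimate: 0.5091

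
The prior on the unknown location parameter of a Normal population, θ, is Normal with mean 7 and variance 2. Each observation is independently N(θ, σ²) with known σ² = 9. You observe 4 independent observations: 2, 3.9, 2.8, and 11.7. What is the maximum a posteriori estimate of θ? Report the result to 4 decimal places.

θ̂_MAP = 6.1059

n = 4; x̄ = (2 + 3.9 + 2.8 + 11.7)/4 = 20.4/4 = 5.1.
For a Normal prior and Normal likelihood with known variance, the posterior is Normal; its mode equals its mean, the precision-weighted average.
Prior precision 1/σ₀² = 1/2 = 0.5; data precision n/σ² = 4/9.
θ̂ = (0.5·7 + (4/9)·5.1) / (0.5 + 4/9) = (173/30)/(17/18) = 519/85 ≈ 6.1059.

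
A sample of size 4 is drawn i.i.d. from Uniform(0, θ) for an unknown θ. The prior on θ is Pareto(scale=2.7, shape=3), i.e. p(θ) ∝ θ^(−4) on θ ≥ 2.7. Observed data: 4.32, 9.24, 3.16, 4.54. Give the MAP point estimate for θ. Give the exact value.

The Uniform(0, θ) likelihood is θ^(−n) for θ ≥ max(xᵢ), zero otherwise. Here max(xᵢ) = 9.24.
Posterior ∝ θ^(−4) · θ^(−4) = θ^(−8) on θ ≥ max(2.7, 9.24) = 9.24.
This density is strictly decreasing in θ, so the posterior mode lies at the lower boundary of the support.

θ̂_MAP = 9.24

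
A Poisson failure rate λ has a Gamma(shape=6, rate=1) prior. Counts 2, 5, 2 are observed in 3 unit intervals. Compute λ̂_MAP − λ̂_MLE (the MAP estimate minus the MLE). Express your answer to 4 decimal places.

Σxᵢ = 9. Posterior is Gamma(15, 4); MAP = (15−1)/4 = 14/4 ≈ 3.50000.
MLE = x̄ = 9/3 ≈ 3.00000.
Difference = 14/4 − 9/3 = 1/2 ≈ 0.5000.

MAP − MLE = 0.5000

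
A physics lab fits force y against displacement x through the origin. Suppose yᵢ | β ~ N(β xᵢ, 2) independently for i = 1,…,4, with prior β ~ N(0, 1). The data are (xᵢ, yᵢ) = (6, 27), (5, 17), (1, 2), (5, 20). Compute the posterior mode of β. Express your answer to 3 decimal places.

log p(β | y) = −Σ(yᵢ − βxᵢ)²/(2·2) − β²/(2·1) + const.
Setting the derivative to zero: Σxᵢ(yᵢ − βxᵢ)/2 − β/1 = 0, so β = Σxᵢyᵢ / (Σxᵢ² + σ²/τ²).
Σxᵢyᵢ = 6·27 + 5·17 + 1·2 + 5·20 = 349; Σxᵢ² = 87; σ²/τ² = 2.
β̂_MAP = 349 / (87 + 2) = 349/89 ≈ 3.921.

β̂_MAP = 3.921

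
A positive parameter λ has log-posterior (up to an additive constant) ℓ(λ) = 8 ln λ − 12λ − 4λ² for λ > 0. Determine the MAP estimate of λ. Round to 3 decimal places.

λ̂_MAP = 0.500

ℓ'(λ) = 8/λ − 12 − 8λ. Setting this to zero and multiplying by λ: 8λ² + 12λ − 8 = 0.
λ = (−12 + √(12² + 4·8·8)) / (2·8) = (−12 + √400) / 16 = (−12 + 20)/16 = 1/2.
ℓ''(λ) = −8/λ² − 8 < 0, confirming a maximum.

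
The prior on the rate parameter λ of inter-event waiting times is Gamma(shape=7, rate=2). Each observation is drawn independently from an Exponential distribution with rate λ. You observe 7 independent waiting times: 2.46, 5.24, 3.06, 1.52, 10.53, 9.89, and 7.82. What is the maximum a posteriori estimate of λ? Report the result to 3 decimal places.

The Exponential(rate=λ) likelihood is ∝ λ^n e^(−λΣtᵢ). Here n = 7 and Σtᵢ = 2.46 + 5.24 + 3.06 + 1.52 + 10.53 + 9.89 + 7.82 = 40.52.
Posterior ∝ λ^6e^(−2λ) · λ^7e^(−40.52λ) = λ^13e^(−42.52λ), i.e. Gamma(14, 42.52).
Mode = (a−1)/b = 13/42.52 ≈ 0.306.

λ̂_MAP = 0.306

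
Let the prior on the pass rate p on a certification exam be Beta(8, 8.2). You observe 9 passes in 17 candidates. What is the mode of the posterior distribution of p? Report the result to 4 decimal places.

Prior: Beta(8, 8.2).
Data: 9 successes in 17 trials. The binomial likelihood contributes p^9(1−p)^8, so the posterior is Beta(8+9, 8.2+8) = Beta(17, 16.2).
For Beta(a, b) with a, b > 1 the mode is (a−1)/(a+b−2) = 16/31.2 ≈ 0.5128.

p̂_MAP = 0.5128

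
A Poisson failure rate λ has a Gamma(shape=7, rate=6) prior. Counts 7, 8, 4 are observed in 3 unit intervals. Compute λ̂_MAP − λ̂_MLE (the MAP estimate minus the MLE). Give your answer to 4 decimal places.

MAP − MLE = -3.5556

Σxᵢ = 19. Posterior is Gamma(26, 9); MAP = (26−1)/9 = 25/9 ≈ 2.77778.
MLE = x̄ = 19/3 ≈ 6.33333.
Difference = 25/9 − 19/3 = -32/9 ≈ -3.5556.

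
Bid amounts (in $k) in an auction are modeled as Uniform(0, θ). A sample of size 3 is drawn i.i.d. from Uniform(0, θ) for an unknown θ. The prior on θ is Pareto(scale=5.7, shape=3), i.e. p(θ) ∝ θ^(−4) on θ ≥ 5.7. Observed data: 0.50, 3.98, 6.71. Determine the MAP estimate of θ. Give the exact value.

The Uniform(0, θ) likelihood is θ^(−n) for θ ≥ max(xᵢ), zero otherwise. Here max(xᵢ) = 6.71.
Posterior ∝ θ^(−4) · θ^(−3) = θ^(−7) on θ ≥ max(5.7, 6.71) = 6.71.
This density is strictly decreasing in θ, so the posterior mode lies at the lower boundary of the support.

θ̂_MAP = 6.71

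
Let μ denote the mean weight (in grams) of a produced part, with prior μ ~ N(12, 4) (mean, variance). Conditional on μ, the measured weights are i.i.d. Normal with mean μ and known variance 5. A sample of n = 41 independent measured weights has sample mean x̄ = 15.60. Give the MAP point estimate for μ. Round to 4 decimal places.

μ̂_MAP = 15.4935

n = 41, x̄ = 15.60.
For a Normal prior and Normal likelihood with known variance, the posterior is Normal; its mode equals its mean, the precision-weighted average.
Prior precision 1/σ₀² = 1/4 = 0.25; data precision n/σ² = 41/5 = 8.2.
μ̂ = (0.25·12 + 8.2·15.6) / (0.25 + 8.2) = 130.92/8.45 = 13092/845 ≈ 15.4935.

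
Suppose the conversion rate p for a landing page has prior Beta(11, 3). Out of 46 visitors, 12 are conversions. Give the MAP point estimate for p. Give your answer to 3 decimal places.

p̂_MAP = 0.379

Prior: Beta(11, 3).
Data: 12 successes in 46 trials. The binomial likelihood contributes p^12(1−p)^34, so the posterior is Beta(11+12, 3+34) = Beta(23, 37).
For Beta(a, b) with a, b > 1 the mode is (a−1)/(a+b−2) = 22/58 ≈ 0.379.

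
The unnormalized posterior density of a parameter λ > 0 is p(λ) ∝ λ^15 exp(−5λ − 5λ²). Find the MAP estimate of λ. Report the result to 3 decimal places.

λ̂_MAP = 1.000

ℓ'(λ) = 15/λ − 5 − 10λ. Setting this to zero and multiplying by λ: 10λ² + 5λ − 15 = 0.
λ = (−5 + √(5² + 4·10·15)) / (2·10) = (−5 + √625) / 20 = (−5 + 25)/20 = 1.
ℓ''(λ) = −15/λ² − 10 < 0, confirming a maximum.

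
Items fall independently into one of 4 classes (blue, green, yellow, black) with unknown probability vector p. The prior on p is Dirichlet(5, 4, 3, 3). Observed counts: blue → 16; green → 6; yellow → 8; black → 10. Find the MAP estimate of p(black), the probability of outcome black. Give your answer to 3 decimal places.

MAP estimate of p(black) = 0.235

The posterior is Dirichlet(αᵢ + nᵢ) = Dirichlet(21, 10, 11, 13).
For a Dirichlet(a₁,…,a_K) with all aᵢ > 1, the mode has j-th component (aⱼ − 1)/(Σaᵢ − K).
Here Σaᵢ = 55 and K = 4, so p(black) = (13 − 1)/(55 − 4) = 12/51 ≈ 0.235.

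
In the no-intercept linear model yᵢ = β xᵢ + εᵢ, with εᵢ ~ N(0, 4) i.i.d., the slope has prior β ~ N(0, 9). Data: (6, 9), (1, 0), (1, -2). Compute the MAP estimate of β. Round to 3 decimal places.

log p(β | y) = −Σ(yᵢ − βxᵢ)²/(2·4) − β²/(2·9) + const.
Setting the derivative to zero: Σxᵢ(yᵢ − βxᵢ)/4 − β/9 = 0, so β = Σxᵢyᵢ / (Σxᵢ² + σ²/τ²).
Σxᵢyᵢ = 6·9 + 1·0 + 1·(-2) = 52; Σxᵢ² = 38; σ²/τ² = 4/9.
β̂_MAP = 52 / (38 + 4/9) = 52/(346/9) = 234/173 ≈ 1.353.

β̂_MAP = 1.353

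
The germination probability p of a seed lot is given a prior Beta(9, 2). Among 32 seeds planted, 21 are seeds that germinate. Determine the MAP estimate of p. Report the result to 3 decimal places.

p̂_MAP = 0.707

Prior: Beta(9, 2).
Data: 21 successes in 32 trials. The binomial likelihood contributes p^21(1−p)^11, so the posterior is Beta(9+21, 2+11) = Beta(30, 13).
For Beta(a, b) with a, b > 1 the mode is (a−1)/(a+b−2) = 29/41 ≈ 0.707.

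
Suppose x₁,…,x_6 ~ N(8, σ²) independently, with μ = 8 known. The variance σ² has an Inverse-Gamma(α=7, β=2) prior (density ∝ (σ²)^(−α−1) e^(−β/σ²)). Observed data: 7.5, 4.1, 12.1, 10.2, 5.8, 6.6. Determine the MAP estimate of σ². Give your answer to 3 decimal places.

Sum of squared deviations about the known mean: SS = (7.5−8)² + (4.1−8)² + (12.1−8)² + (10.2−8)² + (5.8−8)² + (6.6−8)² = 43.91.
The Normal likelihood contributes (σ²)^(−n/2) exp(−SS/(2σ²)), so the posterior is Inverse-Gamma(α + n/2, β + SS/2) = Inverse-Gamma(10, 23.955).
The mode of Inverse-Gamma(a, b) is b/(a+1) = 23.955/11 ≈ 2.178.

σ̂²_MAP = 2.178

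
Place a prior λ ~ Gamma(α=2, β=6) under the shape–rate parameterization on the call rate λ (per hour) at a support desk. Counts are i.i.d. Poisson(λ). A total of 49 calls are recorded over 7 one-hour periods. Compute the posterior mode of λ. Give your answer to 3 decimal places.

Σxᵢ = 49, n = 7.
Posterior ∝ λe^(−6λ) · λ^49e^(−7λ) = λ^50e^(−13λ), i.e. Gamma(shape=51, rate=13).
The mode of a Gamma(a, b) with a ≥ 1 (shape–rate) is (a−1)/b = 50/13 ≈ 3.846.

λ̂_MAP = 3.846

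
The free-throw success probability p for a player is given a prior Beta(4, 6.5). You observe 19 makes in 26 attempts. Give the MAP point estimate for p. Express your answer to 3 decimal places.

p̂_MAP = 0.638

Prior: Beta(4, 6.5).
Data: 19 successes in 26 trials. The binomial likelihood contributes p^19(1−p)^7, so the posterior is Beta(4+19, 6.5+7) = Beta(23, 13.5).
For Beta(a, b) with a, b > 1 the mode is (a−1)/(a+b−2) = 22/34.5 ≈ 0.638.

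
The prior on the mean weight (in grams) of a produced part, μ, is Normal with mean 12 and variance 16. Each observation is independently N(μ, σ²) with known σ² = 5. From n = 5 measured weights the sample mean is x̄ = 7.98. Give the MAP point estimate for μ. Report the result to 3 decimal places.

n = 5, x̄ = 7.98.
For a Normal prior and Normal likelihood with known variance, the posterior is Normal; its mode equals its mean, the precision-weighted average.
Prior precision 1/σ₀² = 1/16 = 0.0625; data precision n/σ² = 5/5 = 1.
μ̂ = (0.0625·12 + 1·7.98) / (0.0625 + 1) = 8.73/1.0625 = 3492/425 ≈ 8.216.

μ̂_MAP = 8.216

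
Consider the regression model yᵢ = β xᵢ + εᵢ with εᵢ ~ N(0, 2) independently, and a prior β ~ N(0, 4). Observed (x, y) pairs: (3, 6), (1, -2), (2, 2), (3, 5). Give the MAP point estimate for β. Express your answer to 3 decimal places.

log p(β | y) = −Σ(yᵢ − βxᵢ)²/(2·2) − β²/(2·4) + const.
Setting the derivative to zero: Σxᵢ(yᵢ − βxᵢ)/2 − β/4 = 0, so β = Σxᵢyᵢ / (Σxᵢ² + σ²/τ²).
Σxᵢyᵢ = 3·6 + 1·(-2) + 2·2 + 3·5 = 35; Σxᵢ² = 23; σ²/τ² = 0.5.
β̂_MAP = 35 / (23 + 0.5) = 35/23.5 ≈ 1.489.

β̂_MAP = 1.489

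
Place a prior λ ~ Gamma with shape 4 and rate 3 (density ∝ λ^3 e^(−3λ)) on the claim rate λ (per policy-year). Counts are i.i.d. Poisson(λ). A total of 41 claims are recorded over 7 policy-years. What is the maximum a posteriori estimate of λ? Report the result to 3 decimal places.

Σxᵢ = 41, n = 7.
Posterior ∝ λ^3e^(−3λ) · λ^41e^(−7λ) = λ^44e^(−10λ), i.e. Gamma(shape=45, rate=10).
The mode of a Gamma(a, b) with a ≥ 1 (shape–rate) is (a−1)/b = 44/10 ≈ 4.400.

λ̂_MAP = 4.400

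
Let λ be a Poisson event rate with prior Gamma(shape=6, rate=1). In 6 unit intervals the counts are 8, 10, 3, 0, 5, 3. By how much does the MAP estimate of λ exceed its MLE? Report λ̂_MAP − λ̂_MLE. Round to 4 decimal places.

MAP − MLE = 0.0238

Σxᵢ = 29. Posterior is Gamma(35, 7); MAP = (35−1)/7 = 34/7 ≈ 4.85714.
MLE = x̄ = 29/6 ≈ 4.83333.
Difference = 34/7 − 29/6 = 1/42 ≈ 0.0238.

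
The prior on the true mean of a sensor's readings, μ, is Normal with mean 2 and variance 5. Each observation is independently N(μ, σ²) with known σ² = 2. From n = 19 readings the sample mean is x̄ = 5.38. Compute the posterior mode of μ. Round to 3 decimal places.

n = 19, x̄ = 5.38.
For a Normal prior and Normal likelihood with known variance, the posterior is Normal; its mode equals its mean, the precision-weighted average.
Prior precision 1/σ₀² = 1/5 = 0.2; data precision n/σ² = 19/2 = 9.5.
μ̂ = (0.2·2 + 9.5·5.38) / (0.2 + 9.5) = 51.51/9.7 = 5151/970 ≈ 5.310.

μ̂_MAP = 5.310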